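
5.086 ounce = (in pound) 0.3179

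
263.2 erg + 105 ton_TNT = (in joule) 4.393e+11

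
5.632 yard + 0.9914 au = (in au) 0.9914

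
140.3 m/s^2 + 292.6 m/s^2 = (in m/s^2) 432.9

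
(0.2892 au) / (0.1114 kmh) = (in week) 2.312e+06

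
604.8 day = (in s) 5.225e+07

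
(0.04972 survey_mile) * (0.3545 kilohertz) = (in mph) 6.345e+04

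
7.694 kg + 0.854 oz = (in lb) 17.02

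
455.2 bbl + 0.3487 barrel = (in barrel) 455.5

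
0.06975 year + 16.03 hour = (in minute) 3.762e+04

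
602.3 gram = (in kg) 0.6023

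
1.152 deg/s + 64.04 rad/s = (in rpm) 611.7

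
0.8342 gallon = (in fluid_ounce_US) 106.8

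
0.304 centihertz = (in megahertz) 3.04e-09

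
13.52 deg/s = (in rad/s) 0.236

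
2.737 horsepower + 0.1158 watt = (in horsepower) 2.737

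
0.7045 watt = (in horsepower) 0.0009448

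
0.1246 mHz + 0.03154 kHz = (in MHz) 3.154e-05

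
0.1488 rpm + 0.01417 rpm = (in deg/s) 0.9778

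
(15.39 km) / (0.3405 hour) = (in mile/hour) 28.08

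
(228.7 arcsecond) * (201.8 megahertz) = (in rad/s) 2.237e+05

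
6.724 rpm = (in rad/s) 0.7041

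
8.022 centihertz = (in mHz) 80.22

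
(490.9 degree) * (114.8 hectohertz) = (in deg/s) 5.636e+06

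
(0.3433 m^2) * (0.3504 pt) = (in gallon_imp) 0.009335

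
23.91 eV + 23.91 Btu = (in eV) 1.575e+23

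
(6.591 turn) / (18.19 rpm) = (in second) 21.74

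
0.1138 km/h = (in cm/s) 3.161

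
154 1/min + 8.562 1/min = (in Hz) 2.709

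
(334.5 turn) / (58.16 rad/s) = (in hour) 0.01004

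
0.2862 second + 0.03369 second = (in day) 3.702e-06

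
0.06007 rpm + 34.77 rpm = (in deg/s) 209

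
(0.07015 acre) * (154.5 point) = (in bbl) 97.32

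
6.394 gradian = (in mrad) 100.4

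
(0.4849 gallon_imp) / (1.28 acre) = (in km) 4.256e-10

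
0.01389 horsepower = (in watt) 10.36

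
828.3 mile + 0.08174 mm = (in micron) 1.333e+12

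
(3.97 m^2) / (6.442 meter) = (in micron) 6.163e+05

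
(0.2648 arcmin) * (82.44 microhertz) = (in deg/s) 3.638e-07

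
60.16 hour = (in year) 0.006868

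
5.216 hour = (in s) 1.878e+04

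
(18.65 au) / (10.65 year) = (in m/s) 8307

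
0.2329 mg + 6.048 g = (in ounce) 0.2133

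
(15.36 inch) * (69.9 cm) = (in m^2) 0.2727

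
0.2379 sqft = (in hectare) 2.21e-06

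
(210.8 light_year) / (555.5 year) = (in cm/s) 1.138e+10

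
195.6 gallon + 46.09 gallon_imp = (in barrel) 5.975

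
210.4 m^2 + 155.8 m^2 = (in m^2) 366.2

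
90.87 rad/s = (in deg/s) 5206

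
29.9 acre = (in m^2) 1.21e+05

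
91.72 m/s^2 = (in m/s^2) 91.72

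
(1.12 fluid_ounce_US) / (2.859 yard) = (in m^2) 1.267e-05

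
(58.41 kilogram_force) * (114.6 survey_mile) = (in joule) 1.056e+08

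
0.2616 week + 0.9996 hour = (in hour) 44.95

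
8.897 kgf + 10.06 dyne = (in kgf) 8.897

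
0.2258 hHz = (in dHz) 225.8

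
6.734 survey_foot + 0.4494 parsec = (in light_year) 1.466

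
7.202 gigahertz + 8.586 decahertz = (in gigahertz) 7.202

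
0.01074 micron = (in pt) 3.044e-05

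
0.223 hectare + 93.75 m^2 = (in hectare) 0.2324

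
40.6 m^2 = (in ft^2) 437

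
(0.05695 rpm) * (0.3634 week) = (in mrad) 1.311e+06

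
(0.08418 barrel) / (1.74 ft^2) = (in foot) 0.2716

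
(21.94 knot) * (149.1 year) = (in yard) 5.804e+10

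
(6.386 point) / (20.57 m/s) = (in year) 3.473e-12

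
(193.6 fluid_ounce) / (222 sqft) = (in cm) 0.02776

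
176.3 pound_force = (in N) 784.2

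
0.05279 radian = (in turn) 0.008402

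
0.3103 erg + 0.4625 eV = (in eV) 1.937e+11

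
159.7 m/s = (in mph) 357.2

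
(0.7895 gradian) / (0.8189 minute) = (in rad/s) 0.0002524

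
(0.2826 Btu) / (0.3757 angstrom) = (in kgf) 8.093e+11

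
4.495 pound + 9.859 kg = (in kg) 11.9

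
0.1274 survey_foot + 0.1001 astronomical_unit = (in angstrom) 1.497e+20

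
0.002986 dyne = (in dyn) 0.002986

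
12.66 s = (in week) 2.093e-05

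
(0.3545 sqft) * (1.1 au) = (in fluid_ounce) 1.833e+14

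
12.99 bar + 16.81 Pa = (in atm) 12.82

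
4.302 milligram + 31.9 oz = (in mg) 9.044e+05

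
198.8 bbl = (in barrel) 198.8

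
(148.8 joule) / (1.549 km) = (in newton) 0.09606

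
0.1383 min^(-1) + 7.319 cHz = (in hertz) 0.0755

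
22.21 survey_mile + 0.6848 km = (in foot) 1.195e+05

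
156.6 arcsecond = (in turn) 0.0001208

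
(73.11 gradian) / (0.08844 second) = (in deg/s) 744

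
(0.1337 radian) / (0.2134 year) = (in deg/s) 1.138e-06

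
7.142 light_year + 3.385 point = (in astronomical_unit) 4.517e+05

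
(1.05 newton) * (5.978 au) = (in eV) 5.861e+30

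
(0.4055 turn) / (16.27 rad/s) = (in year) 4.966e-09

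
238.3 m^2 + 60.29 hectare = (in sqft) 6.492e+06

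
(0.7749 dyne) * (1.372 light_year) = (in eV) 6.278e+29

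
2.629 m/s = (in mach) 0.007721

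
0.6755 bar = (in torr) 506.7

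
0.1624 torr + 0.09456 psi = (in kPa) 0.6736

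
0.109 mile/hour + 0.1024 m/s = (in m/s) 0.1511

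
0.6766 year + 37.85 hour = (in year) 0.6809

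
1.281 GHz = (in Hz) 1.281e+09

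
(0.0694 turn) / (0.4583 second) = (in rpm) 9.086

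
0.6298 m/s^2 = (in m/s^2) 0.6298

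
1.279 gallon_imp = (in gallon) 1.536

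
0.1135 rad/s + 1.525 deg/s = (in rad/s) 0.1401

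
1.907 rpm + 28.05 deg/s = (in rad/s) 0.6893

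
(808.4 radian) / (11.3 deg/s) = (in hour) 1.139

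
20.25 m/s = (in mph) 45.3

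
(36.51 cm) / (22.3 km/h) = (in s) 0.05894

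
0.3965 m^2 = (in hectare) 3.965e-05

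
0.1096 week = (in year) 0.002102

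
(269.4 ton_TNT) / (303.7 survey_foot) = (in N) 1.218e+10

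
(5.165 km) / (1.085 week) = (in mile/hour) 0.01761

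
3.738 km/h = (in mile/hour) 2.323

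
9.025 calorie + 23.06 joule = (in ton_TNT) 1.454e-08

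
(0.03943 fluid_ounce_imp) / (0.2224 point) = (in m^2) 0.01428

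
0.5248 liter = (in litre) 0.5248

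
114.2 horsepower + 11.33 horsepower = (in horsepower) 125.5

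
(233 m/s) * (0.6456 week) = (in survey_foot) 2.985e+08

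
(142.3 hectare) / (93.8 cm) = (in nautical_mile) 819.1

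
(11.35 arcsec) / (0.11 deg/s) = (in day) 3.317e-07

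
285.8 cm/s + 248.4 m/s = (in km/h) 904.5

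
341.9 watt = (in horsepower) 0.4585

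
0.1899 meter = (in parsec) 6.154e-18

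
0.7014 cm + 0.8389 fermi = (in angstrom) 7.014e+07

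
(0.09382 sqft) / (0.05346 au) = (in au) 7.285e-24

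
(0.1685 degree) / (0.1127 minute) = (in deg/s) 0.02492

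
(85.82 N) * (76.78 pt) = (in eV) 1.451e+19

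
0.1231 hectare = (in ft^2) 1.325e+04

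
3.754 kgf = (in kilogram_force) 3.754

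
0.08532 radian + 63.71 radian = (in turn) 10.15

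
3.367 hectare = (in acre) 8.32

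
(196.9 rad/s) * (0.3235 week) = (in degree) 2.207e+09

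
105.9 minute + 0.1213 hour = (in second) 6791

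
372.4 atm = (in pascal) 3.773e+07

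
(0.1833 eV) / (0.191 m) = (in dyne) 1.538e-14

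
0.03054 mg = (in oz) 1.077e-06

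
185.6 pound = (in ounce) 2970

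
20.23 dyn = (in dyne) 20.23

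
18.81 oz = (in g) 533.3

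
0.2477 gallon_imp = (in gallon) 0.2975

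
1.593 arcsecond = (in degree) 0.0004425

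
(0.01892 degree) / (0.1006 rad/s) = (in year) 1.041e-10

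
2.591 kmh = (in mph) 1.61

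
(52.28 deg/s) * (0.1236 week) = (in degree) 3.908e+06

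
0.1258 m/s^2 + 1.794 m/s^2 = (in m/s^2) 1.92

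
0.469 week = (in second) 2.837e+05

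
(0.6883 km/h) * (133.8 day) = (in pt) 6.265e+09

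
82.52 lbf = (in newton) 367.1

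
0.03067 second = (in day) 3.55e-07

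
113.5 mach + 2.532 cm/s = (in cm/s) 3.865e+06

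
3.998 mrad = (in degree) 0.2291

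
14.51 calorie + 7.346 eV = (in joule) 60.71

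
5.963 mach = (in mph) 4542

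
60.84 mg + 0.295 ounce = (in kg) 0.008424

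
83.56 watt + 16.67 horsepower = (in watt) 1.251e+04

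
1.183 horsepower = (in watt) 882.2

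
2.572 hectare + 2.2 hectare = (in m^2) 4.772e+04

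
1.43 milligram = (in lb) 3.153e-06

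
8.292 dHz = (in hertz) 0.8292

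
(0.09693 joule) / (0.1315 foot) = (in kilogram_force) 0.2466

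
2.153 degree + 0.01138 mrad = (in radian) 0.03759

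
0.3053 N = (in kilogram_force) 0.03113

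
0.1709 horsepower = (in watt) 127.4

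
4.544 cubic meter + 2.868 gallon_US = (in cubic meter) 4.555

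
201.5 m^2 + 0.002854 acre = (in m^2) 213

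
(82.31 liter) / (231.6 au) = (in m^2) 2.376e-15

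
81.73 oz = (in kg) 2.317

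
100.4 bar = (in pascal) 1.004e+07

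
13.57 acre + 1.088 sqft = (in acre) 13.57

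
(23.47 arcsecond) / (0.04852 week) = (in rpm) 3.703e-08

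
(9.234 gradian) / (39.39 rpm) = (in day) 4.07e-07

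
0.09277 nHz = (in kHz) 9.277e-14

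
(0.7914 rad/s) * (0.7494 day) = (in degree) 2.936e+06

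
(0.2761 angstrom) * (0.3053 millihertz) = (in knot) 1.639e-14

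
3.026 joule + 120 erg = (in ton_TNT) 7.232e-10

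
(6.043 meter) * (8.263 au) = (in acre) 1.846e+09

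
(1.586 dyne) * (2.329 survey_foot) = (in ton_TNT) 2.691e-15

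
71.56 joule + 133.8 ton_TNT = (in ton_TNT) 133.8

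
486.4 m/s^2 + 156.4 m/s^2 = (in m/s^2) 642.8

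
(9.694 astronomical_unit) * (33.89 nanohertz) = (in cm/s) 4.915e+06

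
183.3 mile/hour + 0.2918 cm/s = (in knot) 159.3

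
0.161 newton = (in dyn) 1.61e+04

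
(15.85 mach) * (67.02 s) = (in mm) 3.617e+08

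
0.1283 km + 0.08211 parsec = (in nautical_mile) 1.368e+12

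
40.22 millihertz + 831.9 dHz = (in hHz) 0.8323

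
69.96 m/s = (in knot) 136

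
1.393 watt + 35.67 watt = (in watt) 37.06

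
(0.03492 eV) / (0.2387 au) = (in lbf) 3.522e-32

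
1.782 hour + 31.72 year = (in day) 1.158e+04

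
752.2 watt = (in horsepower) 1.009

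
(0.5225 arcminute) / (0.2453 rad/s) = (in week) 1.024e-09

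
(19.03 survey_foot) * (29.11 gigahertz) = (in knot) 3.282e+11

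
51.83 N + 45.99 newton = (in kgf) 9.975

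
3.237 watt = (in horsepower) 0.004341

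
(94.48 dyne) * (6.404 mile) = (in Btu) 0.009229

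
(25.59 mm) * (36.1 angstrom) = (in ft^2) 9.944e-10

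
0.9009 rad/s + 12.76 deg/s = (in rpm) 10.73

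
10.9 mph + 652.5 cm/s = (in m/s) 11.4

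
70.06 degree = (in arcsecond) 2.522e+05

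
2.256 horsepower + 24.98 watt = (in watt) 1707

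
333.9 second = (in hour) 0.09275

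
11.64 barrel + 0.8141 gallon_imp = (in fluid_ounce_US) 6.27e+04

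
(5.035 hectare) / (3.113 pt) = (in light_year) 4.846e-09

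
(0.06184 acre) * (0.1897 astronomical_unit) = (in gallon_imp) 1.562e+15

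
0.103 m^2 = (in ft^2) 1.109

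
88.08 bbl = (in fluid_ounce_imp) 4.929e+05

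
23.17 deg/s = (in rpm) 3.862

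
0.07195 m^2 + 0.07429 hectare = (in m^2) 743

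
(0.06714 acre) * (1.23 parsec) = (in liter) 1.031e+22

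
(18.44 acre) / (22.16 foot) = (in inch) 4.35e+05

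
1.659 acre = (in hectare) 0.6714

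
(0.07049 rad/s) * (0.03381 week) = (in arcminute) 4.955e+06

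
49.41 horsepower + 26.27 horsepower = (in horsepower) 75.68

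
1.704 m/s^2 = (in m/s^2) 1.704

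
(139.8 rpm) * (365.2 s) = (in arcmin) 1.838e+07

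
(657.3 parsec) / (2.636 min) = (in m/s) 1.282e+17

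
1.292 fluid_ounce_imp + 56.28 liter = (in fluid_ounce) 1904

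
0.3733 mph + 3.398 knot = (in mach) 0.005624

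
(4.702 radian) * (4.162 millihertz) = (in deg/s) 1.121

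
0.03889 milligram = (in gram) 3.889e-05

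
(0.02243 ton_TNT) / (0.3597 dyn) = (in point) 7.396e+16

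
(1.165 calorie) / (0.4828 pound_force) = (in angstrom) 2.27e+10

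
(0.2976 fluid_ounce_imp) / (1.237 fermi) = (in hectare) 6.836e+05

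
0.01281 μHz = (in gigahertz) 1.281e-17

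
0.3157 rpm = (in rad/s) 0.03306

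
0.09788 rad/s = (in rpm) 0.9347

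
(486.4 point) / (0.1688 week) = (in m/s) 1.681e-06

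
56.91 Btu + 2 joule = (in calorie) 1.435e+04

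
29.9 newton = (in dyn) 2.99e+06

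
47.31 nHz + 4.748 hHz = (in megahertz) 0.0004748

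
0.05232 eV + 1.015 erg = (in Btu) 9.62e-11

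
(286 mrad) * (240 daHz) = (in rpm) 6555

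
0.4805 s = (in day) 5.561e-06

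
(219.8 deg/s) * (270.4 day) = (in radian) 8.962e+07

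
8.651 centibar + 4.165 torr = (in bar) 0.09206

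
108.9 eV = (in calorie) 4.17e-18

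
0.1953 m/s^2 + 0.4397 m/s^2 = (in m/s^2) 0.635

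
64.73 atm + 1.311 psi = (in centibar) 6568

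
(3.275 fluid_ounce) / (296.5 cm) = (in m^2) 3.267e-05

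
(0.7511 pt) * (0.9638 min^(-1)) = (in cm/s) 0.0004256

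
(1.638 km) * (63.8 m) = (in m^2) 1.045e+05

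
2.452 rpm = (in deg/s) 14.71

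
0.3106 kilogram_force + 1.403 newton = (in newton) 4.449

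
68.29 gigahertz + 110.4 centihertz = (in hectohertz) 6.829e+08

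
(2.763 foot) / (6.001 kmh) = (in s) 0.5052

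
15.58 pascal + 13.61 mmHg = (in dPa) 1.83e+04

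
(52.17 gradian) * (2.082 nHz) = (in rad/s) 1.706e-09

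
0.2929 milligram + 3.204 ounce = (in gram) 90.83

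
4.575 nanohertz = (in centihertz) 4.575e-07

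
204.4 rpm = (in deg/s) 1226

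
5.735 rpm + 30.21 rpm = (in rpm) 35.95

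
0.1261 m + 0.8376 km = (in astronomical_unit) 5.6e-09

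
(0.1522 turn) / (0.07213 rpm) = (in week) 0.0002093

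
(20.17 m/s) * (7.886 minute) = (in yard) 1.044e+04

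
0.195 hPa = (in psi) 0.002828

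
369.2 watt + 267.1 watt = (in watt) 636.3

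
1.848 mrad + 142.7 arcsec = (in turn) 0.0004042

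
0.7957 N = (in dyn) 7.957e+04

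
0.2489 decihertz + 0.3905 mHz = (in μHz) 2.528e+04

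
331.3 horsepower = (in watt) 2.471e+05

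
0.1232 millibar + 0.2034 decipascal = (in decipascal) 123.4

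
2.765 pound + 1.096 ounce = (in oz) 45.34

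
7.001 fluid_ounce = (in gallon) 0.0547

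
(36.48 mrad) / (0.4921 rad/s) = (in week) 1.226e-07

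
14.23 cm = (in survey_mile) 8.842e-05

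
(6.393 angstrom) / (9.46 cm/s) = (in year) 2.143e-16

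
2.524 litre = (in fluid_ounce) 85.35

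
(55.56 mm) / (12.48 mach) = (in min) 2.179e-07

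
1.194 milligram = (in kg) 1.194e-06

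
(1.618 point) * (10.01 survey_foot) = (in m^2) 0.001742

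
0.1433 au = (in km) 2.144e+07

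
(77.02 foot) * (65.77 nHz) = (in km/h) 5.558e-06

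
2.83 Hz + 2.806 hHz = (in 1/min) 1.701e+04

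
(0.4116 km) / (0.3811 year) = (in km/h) 0.0001233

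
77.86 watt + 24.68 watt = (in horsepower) 0.1375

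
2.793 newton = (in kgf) 0.2848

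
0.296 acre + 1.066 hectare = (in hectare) 1.186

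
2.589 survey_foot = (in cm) 78.91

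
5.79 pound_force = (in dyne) 2.576e+06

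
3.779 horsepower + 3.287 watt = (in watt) 2821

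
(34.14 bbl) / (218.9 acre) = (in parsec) 1.986e-22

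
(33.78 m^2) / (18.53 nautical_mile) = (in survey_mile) 6.116e-07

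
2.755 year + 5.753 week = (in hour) 2.51e+04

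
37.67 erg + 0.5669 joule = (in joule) 0.5669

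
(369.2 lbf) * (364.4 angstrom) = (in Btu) 5.672e-08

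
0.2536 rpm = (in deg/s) 1.522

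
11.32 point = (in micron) 3993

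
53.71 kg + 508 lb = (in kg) 284.1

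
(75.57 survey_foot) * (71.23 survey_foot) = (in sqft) 5383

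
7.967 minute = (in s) 478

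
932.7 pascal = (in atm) 0.009205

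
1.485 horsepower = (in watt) 1107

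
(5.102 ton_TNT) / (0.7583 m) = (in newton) 2.815e+10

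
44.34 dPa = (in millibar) 0.04434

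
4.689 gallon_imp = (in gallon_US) 5.631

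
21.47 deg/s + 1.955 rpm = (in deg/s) 33.2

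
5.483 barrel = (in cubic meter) 0.8717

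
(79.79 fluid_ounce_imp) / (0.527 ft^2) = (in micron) 4.63e+04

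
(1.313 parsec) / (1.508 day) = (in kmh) 1.119e+12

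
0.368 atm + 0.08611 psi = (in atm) 0.3739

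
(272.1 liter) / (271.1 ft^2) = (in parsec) 3.501e-19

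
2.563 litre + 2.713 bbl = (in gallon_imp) 95.44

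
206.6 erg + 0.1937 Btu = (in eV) 1.276e+21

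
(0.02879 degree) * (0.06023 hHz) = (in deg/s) 0.1734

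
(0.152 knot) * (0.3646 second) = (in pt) 80.82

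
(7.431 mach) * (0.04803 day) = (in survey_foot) 3.445e+07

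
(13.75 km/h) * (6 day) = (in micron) 1.98e+12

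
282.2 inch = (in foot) 23.52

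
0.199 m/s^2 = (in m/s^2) 0.199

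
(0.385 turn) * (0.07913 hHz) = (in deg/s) 1097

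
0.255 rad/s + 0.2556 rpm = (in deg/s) 16.14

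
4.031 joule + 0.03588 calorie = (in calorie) 0.9993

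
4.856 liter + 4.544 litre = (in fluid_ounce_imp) 330.8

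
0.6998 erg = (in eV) 4.368e+11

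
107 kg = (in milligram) 1.07e+08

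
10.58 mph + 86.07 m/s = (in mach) 0.2667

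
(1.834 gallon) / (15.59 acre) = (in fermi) 1.1e+08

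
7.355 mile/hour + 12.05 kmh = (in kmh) 23.89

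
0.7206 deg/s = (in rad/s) 0.01258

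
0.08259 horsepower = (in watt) 61.59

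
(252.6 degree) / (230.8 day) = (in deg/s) 1.267e-05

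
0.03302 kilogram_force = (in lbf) 0.0728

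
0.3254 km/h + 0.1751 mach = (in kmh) 215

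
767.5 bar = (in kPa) 7.675e+04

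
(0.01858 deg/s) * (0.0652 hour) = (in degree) 4.361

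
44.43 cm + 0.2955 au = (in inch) 1.74e+12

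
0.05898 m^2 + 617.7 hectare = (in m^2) 6.177e+06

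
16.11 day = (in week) 2.301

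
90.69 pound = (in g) 4.114e+04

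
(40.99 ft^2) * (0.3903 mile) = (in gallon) 6.319e+05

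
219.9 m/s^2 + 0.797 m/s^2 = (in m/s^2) 220.7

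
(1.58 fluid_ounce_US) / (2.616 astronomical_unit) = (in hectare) 1.194e-20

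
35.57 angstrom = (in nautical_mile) 1.921e-12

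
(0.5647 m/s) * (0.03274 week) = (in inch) 4.402e+05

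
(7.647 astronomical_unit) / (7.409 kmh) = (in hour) 1.544e+08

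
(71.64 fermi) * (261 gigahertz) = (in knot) 0.03635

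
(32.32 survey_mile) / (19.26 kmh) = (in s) 9722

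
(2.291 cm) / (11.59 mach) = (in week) 9.599e-12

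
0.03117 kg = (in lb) 0.06872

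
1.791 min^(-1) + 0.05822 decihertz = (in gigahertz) 3.567e-11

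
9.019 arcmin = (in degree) 0.1503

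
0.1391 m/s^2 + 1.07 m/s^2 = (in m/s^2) 1.209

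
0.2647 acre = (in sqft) 1.153e+04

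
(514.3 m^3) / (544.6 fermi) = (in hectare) 9.444e+10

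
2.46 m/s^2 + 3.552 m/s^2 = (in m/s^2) 6.012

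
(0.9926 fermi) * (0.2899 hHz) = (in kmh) 1.036e-13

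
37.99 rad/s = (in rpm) 362.8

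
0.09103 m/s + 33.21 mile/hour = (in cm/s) 1494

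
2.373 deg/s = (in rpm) 0.3955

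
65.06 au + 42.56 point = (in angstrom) 9.733e+22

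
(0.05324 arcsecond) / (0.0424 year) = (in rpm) 1.843e-12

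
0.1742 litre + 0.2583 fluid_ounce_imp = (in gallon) 0.04796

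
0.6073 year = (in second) 1.915e+07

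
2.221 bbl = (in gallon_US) 93.28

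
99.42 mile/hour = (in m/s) 44.44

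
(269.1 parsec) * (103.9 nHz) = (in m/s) 8.627e+11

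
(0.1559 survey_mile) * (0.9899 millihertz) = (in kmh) 0.8941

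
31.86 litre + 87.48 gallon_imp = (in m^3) 0.4296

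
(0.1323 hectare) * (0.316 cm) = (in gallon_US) 1104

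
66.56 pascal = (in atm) 0.0006569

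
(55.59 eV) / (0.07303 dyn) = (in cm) 1.22e-09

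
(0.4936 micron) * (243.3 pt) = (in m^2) 4.237e-08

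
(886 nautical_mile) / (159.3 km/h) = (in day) 0.4292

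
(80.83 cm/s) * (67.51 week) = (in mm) 3.3e+10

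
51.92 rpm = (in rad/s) 5.437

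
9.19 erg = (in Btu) 8.71e-10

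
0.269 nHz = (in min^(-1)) 1.614e-08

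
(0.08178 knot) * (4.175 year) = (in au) 3.703e-05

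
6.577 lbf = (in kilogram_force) 2.983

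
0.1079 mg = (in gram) 0.0001079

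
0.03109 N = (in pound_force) 0.006989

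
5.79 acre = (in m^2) 2.343e+04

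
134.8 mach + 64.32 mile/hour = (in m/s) 4.593e+04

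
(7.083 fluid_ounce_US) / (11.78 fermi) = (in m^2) 1.778e+10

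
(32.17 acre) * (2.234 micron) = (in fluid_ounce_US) 9834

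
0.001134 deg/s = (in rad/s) 1.979e-05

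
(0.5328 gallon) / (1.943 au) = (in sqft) 7.469e-14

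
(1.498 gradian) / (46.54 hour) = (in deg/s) 8.047e-06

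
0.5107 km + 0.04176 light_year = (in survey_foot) 1.296e+15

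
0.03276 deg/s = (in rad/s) 0.0005718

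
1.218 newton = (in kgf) 0.1242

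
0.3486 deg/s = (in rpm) 0.0581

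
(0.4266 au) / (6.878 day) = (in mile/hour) 2.402e+05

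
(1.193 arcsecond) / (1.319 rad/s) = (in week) 7.25e-12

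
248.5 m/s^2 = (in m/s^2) 248.5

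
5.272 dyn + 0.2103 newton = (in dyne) 2.104e+04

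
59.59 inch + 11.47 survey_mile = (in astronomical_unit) 1.234e-07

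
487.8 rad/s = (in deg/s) 2.795e+04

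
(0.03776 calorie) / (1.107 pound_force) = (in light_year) 3.391e-18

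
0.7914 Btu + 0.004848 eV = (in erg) 8.35e+09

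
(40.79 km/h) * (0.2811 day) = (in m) 2.752e+05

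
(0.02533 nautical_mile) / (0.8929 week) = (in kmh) 0.0003127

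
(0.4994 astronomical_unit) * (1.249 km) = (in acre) 2.306e+10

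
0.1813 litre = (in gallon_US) 0.04789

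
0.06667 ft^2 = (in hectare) 6.194e-07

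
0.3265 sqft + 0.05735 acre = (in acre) 0.05736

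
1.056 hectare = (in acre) 2.609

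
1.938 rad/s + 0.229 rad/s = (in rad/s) 2.167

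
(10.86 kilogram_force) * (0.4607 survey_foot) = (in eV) 9.334e+19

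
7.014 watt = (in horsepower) 0.009406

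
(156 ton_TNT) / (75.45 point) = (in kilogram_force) 2.501e+12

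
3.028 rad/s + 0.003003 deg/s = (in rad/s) 3.028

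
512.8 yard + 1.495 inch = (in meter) 468.9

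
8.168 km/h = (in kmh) 8.168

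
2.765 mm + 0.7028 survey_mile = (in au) 7.561e-09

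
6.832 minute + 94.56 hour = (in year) 0.01081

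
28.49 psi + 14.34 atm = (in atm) 16.28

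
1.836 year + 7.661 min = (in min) 9.65e+05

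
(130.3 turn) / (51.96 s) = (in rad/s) 15.76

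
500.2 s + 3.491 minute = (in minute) 11.83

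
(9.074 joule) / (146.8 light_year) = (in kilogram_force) 6.662e-19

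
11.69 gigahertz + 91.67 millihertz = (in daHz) 1.169e+09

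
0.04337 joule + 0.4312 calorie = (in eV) 1.153e+19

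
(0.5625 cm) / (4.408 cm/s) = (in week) 2.11e-07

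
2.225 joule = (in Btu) 0.002109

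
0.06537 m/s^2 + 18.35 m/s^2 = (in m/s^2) 18.42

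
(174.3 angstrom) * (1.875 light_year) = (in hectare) 3.092e+04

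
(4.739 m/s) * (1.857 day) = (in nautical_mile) 410.6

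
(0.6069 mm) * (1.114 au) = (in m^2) 1.011e+08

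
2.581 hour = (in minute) 154.9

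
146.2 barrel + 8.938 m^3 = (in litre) 3.218e+04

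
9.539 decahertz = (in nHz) 9.539e+10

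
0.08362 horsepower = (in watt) 62.36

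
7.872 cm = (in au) 5.262e-13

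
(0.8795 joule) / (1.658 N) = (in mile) 0.0003296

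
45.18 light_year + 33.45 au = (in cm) 4.274e+19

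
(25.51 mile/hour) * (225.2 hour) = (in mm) 9.245e+09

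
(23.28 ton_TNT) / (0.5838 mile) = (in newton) 1.037e+08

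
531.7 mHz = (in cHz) 53.17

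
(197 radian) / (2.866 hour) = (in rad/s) 0.01909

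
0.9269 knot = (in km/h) 1.717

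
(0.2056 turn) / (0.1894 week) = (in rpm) 0.0001077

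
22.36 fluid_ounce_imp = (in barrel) 0.003996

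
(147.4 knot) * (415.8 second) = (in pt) 8.938e+07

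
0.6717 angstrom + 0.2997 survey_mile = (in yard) 527.5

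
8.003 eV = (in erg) 1.282e-11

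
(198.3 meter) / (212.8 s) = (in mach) 0.002737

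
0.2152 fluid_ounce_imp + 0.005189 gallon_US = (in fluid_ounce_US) 0.8709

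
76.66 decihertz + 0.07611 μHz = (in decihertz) 76.66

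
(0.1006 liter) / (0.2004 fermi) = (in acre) 1.24e+08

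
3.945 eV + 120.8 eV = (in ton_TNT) 4.777e-27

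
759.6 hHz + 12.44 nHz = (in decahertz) 7596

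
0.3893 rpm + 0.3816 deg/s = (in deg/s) 2.717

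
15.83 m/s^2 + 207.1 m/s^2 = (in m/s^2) 222.9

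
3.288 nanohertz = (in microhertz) 0.003288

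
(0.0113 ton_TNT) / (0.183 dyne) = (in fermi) 2.584e+28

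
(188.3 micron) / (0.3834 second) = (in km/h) 0.001768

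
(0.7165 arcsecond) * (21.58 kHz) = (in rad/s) 0.07496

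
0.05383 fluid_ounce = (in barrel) 1.001e-05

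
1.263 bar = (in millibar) 1263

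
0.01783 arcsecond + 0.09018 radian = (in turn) 0.01435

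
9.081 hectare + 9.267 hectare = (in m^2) 1.835e+05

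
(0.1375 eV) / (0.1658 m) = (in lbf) 2.987e-20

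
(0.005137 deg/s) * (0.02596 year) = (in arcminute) 2.523e+05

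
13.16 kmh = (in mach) 0.01074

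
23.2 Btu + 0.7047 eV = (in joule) 2.448e+04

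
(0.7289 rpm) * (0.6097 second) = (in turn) 0.007407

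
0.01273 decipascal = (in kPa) 1.273e-06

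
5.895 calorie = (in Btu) 0.02338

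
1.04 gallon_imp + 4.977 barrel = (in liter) 796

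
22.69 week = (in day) 158.8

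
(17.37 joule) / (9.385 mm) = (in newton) 1851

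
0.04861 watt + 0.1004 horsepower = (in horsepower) 0.1005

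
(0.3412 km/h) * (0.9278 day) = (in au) 5.079e-08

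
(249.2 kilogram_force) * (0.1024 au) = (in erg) 3.744e+20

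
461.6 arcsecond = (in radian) 0.002238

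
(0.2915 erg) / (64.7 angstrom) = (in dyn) 4.505e+05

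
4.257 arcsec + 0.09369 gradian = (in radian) 0.001492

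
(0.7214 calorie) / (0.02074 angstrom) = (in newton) 1.455e+12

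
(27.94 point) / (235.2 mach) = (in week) 2.035e-13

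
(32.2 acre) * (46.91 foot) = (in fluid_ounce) 6.3e+10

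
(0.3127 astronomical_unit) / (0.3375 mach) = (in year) 12.91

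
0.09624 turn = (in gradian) 38.5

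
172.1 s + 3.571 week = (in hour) 600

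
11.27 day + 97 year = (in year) 97.03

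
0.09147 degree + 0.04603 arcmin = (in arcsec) 332.1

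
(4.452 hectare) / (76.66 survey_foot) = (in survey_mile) 1.184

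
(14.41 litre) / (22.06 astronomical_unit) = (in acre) 1.079e-18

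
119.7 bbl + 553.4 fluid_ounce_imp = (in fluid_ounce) 6.44e+05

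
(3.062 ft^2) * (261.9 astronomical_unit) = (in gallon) 2.944e+15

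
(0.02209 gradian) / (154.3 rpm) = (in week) 3.551e-11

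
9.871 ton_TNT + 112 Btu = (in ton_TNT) 9.871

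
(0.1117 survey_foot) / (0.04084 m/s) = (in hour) 0.0002316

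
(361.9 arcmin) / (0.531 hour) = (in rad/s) 5.507e-05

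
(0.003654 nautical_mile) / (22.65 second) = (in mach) 0.0008775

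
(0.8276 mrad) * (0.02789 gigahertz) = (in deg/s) 1.322e+06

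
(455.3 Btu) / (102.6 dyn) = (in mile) 2.909e+05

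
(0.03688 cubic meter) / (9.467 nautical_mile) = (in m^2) 2.103e-06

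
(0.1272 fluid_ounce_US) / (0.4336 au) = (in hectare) 5.799e-21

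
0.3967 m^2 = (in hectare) 3.967e-05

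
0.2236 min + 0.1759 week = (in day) 1.231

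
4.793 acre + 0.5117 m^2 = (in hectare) 1.94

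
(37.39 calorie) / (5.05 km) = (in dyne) 3098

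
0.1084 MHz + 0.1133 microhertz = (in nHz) 1.084e+14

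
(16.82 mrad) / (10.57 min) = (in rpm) 0.0002533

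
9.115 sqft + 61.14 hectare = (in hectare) 61.14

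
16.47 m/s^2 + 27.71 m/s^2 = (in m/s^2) 44.18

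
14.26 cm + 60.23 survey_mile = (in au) 6.479e-07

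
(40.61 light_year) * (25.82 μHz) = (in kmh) 3.571e+13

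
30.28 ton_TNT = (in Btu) 1.201e+08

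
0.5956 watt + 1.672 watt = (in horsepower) 0.003041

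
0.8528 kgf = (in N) 8.363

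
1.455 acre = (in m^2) 5888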